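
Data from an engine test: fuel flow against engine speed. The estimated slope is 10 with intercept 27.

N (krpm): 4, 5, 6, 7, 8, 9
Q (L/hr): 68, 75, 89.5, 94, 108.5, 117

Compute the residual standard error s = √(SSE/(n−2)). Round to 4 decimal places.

s = 2.3717

N=4: Q̂ = 27 + 10·4 = 67; r = 68 − 67 = 1
N=5: Q̂ = 27 + 10·5 = 77; r = 75 − 77 = -2
N=6: Q̂ = 27 + 10·6 = 87; r = 89.5 − 87 = 2.5
N=7: Q̂ = 27 + 10·7 = 97; r = 94 − 97 = -3
N=8: Q̂ = 27 + 10·8 = 107; r = 108.5 − 107 = 1.5
N=9: Q̂ = 27 + 10·9 = 117; r = 117 − 117 = 0
SSE = 1 + 4 + 6.25 + 9 + 2.25 + 0 = 22.5
s = √(22.5/4) = √5.625 ≈ 2.3717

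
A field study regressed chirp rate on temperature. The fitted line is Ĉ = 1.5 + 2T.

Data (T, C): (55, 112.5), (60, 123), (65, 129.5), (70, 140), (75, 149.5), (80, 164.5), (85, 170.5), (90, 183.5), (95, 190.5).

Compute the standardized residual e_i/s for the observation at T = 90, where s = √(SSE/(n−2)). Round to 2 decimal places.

T=55: Ĉ = 1.5 + 2·55 = 111.5; e = 112.5 − 111.5 = 1
T=60: Ĉ = 1.5 + 2·60 = 121.5; e = 123 − 121.5 = 1.5
T=65: Ĉ = 1.5 + 2·65 = 131.5; e = 129.5 − 131.5 = -2
T=70: Ĉ = 1.5 + 2·70 = 141.5; e = 140 − 141.5 = -1.5
T=75: Ĉ = 1.5 + 2·75 = 151.5; e = 149.5 − 151.5 = -2
T=80: Ĉ = 1.5 + 2·80 = 161.5; e = 164.5 − 161.5 = 3
T=85: Ĉ = 1.5 + 2·85 = 171.5; e = 170.5 − 171.5 = -1
T=90: Ĉ = 1.5 + 2·90 = 181.5; e = 183.5 − 181.5 = 2
T=95: Ĉ = 1.5 + 2·95 = 191.5; e = 190.5 − 191.5 = -1
SSE = 1 + 2.25 + 4 + 2.25 + 4 + 9 + 1 + 4 + 1 = 28.5
s = √(28.5/7) = 2.01778
e/s = 2 / 2.01778 = 0.99

0.99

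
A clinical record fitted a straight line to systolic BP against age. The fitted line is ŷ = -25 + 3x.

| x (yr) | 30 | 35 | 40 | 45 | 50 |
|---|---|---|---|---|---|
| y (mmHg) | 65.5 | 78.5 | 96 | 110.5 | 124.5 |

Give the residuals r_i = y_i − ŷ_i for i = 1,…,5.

x=30: ŷ = -25 + 3·30 = 65; r = 65.5 − 65 = 0.5
x=35: ŷ = -25 + 3·35 = 80; r = 78.5 − 80 = -1.5
x=40: ŷ = -25 + 3·40 = 95; r = 96 − 95 = 1
x=45: ŷ = -25 + 3·45 = 110; r = 110.5 − 110 = 0.5
x=50: ŷ = -25 + 3·50 = 125; r = 124.5 − 125 = -0.5

0.5, -1.5, 1, 0.5, -0.5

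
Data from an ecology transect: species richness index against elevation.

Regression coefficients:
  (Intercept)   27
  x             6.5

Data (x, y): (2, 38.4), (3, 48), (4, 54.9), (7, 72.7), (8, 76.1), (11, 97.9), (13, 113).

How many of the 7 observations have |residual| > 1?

x=2: ŷ = 27 + 6.5·2 = 40; e = 38.4 − 40 = -1.6
x=3: ŷ = 27 + 6.5·3 = 46.5; e = 48 − 46.5 = 1.5
x=4: ŷ = 27 + 6.5·4 = 53; e = 54.9 − 53 = 1.9
x=7: ŷ = 27 + 6.5·7 = 72.5; e = 72.7 − 72.5 = 0.2
x=8: ŷ = 27 + 6.5·8 = 79; e = 76.1 − 79 = -2.9
x=11: ŷ = 27 + 6.5·11 = 98.5; e = 97.9 − 98.5 = -0.6
x=13: ŷ = 27 + 6.5·13 = 111.5; e = 113 − 111.5 = 1.5
|e| > 1: x=2 (|e|=1.6), x=3 (|e|=1.5), x=4 (|e|=1.9), x=8 (|e|=2.9), x=13 (|e|=1.5) → 5

5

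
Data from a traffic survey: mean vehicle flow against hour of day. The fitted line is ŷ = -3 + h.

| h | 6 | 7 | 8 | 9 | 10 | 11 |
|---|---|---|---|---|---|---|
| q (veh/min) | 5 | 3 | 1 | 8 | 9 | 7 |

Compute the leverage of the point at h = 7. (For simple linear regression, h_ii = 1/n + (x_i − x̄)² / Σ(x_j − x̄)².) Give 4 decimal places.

h = 0.2952

h̄ = (6 + 7 + 8 + 9 + 10 + 11)/6 = 8.5
Σ(h − h̄)² = 6.25 + 2.25 + 0.25 + 0.25 + 2.25 + 6.25 = 17.5
h = 1/6 + (-1.5)²/17.5 = 0.166667 + 0.128571 = 0.2952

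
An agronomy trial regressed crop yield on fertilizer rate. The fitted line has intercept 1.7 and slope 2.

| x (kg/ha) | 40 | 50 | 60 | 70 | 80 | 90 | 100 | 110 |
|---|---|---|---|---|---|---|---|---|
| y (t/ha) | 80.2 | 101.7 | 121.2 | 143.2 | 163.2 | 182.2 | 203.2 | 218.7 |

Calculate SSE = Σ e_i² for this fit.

x=40: ŷ = 1.7 + 2·40 = 81.7; e = 80.2 − 81.7 = -1.5
x=50: ŷ = 1.7 + 2·50 = 101.7; e = 101.7 − 101.7 = 0
x=60: ŷ = 1.7 + 2·60 = 121.7; e = 121.2 − 121.7 = -0.5
x=70: ŷ = 1.7 + 2·70 = 141.7; e = 143.2 − 141.7 = 1.5
x=80: ŷ = 1.7 + 2·80 = 161.7; e = 163.2 − 161.7 = 1.5
x=90: ŷ = 1.7 + 2·90 = 181.7; e = 182.2 − 181.7 = 0.5
x=100: ŷ = 1.7 + 2·100 = 201.7; e = 203.2 − 201.7 = 1.5
x=110: ŷ = 1.7 + 2·110 = 221.7; e = 218.7 − 221.7 = -3
SSE = 2.25 + 0 + 0.25 + 2.25 + 2.25 + 0.25 + 2.25 + 9 = 18.5

SSE = 18.5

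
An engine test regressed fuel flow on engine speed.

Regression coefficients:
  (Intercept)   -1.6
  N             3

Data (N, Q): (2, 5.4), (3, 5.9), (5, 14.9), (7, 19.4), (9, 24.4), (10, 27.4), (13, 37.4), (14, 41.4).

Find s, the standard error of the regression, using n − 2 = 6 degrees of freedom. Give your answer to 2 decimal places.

s = 1.19

N=2: Q̂ = -1.6 + 3·2 = 4.4; e = 5.4 − 4.4 = 1
N=3: Q̂ = -1.6 + 3·3 = 7.4; e = 5.9 − 7.4 = -1.5
N=5: Q̂ = -1.6 + 3·5 = 13.4; e = 14.9 − 13.4 = 1.5
N=7: Q̂ = -1.6 + 3·7 = 19.4; e = 19.4 − 19.4 = 0
N=9: Q̂ = -1.6 + 3·9 = 25.4; e = 24.4 − 25.4 = -1
N=10: Q̂ = -1.6 + 3·10 = 28.4; e = 27.4 − 28.4 = -1
N=13: Q̂ = -1.6 + 3·13 = 37.4; e = 37.4 − 37.4 = 0
N=14: Q̂ = -1.6 + 3·14 = 40.4; e = 41.4 − 40.4 = 1
SSE = 1 + 2.25 + 2.25 + 0 + 1 + 1 + 0 + 1 = 8.5
s = √(8.5/6) = √1.41667 ≈ 1.19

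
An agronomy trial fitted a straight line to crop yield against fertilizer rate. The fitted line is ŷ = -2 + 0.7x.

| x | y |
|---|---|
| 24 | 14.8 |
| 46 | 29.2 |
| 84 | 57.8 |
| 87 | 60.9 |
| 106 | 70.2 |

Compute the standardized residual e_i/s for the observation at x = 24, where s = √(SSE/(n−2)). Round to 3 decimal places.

x=24: ŷ = -2 + 0.7·24 = 14.8; e = 14.8 − 14.8 = 0
x=46: ŷ = -2 + 0.7·46 = 30.2; e = 29.2 − 30.2 = -1
x=84: ŷ = -2 + 0.7·84 = 56.8; e = 57.8 − 56.8 = 1
x=87: ŷ = -2 + 0.7·87 = 58.9; e = 60.9 − 58.9 = 2
x=106: ŷ = -2 + 0.7·106 = 72.2; e = 70.2 − 72.2 = -2
SSE = 0 + 1 + 1 + 4 + 4 = 10
s = √(10/3) = 1.82574
e/s = 0 / 1.82574 = 0.000

0.000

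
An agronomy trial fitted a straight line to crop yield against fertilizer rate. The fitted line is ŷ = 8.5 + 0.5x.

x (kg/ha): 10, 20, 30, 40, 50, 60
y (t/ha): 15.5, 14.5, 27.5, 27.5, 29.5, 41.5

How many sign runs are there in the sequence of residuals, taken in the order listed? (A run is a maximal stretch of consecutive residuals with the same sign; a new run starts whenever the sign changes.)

5 runs

x=10: ŷ = 8.5 + 0.5·10 = 13.5; r = 15.5 − 13.5 = 2
x=20: ŷ = 8.5 + 0.5·20 = 18.5; r = 14.5 − 18.5 = -4
x=30: ŷ = 8.5 + 0.5·30 = 23.5; r = 27.5 − 23.5 = 4
x=40: ŷ = 8.5 + 0.5·40 = 28.5; r = 27.5 − 28.5 = -1
x=50: ŷ = 8.5 + 0.5·50 = 33.5; r = 29.5 − 33.5 = -4
x=60: ŷ = 8.5 + 0.5·60 = 38.5; r = 41.5 − 38.5 = 3
Signs: + − + − − +
Runs: +×1, −×1, +×1, −×2, +×1 → 5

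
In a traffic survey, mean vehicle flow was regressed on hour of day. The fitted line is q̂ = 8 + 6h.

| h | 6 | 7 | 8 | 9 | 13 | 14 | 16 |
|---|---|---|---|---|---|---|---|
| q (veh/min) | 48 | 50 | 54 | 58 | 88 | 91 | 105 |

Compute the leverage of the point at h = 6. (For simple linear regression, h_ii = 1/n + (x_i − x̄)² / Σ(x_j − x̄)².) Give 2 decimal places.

h = 0.36

h̄ = (6 + 7 + 8 + 9 + 13 + 14 + 16)/7 = 10.4286
Σ(h − h̄)² = 19.6122 + 11.7551 + 5.89796 + 2.04082 + 6.61224 + 12.7551 + 31.0408 = 89.7143
h = 1/7 + (-4.42857)²/89.7143 = 0.142857 + 0.218608 = 0.36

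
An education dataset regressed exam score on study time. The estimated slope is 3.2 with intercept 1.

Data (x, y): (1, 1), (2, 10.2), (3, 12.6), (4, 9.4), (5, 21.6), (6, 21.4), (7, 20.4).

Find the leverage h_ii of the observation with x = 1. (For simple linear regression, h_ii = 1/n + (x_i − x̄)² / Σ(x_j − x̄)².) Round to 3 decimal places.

x̄ = (1 + 2 + 3 + 4 + 5 + 6 + 7)/7 = 4
Σ(x − x̄)² = 9 + 4 + 1 + 0 + 1 + 4 + 9 = 28
h = 1/7 + (-3)²/28 = 0.142857 + 0.321429 = 0.464

h = 0.464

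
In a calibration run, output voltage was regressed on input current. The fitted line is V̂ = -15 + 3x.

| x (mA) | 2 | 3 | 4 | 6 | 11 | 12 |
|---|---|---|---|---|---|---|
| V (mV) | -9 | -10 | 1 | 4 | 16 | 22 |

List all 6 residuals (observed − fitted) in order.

x=2: V̂ = -15 + 3·2 = -9; e = -9 − (-9) = 0
x=3: V̂ = -15 + 3·3 = -6; e = -10 − (-6) = -4
x=4: V̂ = -15 + 3·4 = -3; e = 1 − (-3) = 4
x=6: V̂ = -15 + 3·6 = 3; e = 4 − 3 = 1
x=11: V̂ = -15 + 3·11 = 18; e = 16 − 18 = -2
x=12: V̂ = -15 + 3·12 = 21; e = 22 − 21 = 1

0, -4, 4, 1, -2, 1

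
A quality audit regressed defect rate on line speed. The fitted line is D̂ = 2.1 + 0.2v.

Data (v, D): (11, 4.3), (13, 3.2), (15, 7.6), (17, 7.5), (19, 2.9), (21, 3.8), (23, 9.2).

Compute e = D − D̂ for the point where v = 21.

e = -2.5

D̂ = 2.1 + 0.2·21 = 6.3
e = 3.8 − 6.3 = -2.5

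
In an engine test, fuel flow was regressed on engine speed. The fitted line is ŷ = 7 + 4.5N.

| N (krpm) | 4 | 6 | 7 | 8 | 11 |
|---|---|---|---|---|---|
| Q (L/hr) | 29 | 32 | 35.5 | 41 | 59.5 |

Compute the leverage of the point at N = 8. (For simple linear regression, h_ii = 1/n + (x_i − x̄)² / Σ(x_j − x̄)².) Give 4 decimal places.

h = 0.2239

N̄ = (4 + 6 + 7 + 8 + 11)/5 = 7.2
Σ(N − N̄)² = 10.24 + 1.44 + 0.04 + 0.64 + 14.44 = 26.8
h = 1/5 + (0.8)²/26.8 = 0.2 + 0.0238806 = 0.2239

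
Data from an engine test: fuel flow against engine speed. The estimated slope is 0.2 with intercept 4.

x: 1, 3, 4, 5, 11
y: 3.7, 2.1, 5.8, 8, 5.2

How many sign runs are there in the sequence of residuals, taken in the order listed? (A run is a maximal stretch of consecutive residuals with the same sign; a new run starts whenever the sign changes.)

3 runs

x=1: ŷ = 4 + 0.2·1 = 4.2; e = 3.7 − 4.2 = -0.5
x=3: ŷ = 4 + 0.2·3 = 4.6; e = 2.1 − 4.6 = -2.5
x=4: ŷ = 4 + 0.2·4 = 4.8; e = 5.8 − 4.8 = 1
x=5: ŷ = 4 + 0.2·5 = 5; e = 8 − 5 = 3
x=11: ŷ = 4 + 0.2·11 = 6.2; e = 5.2 − 6.2 = -1
Signs: − − + + −
Runs: −×2, +×2, −×1 → 3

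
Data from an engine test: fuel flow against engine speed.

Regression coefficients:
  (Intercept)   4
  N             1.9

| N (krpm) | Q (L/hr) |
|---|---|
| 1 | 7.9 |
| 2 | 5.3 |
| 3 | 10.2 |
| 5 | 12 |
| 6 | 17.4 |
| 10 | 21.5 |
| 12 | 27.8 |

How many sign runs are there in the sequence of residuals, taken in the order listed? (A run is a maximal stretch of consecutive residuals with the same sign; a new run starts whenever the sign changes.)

N=1: ŷ = 4 + 1.9·1 = 5.9; r = 7.9 − 5.9 = 2
N=2: ŷ = 4 + 1.9·2 = 7.8; r = 5.3 − 7.8 = -2.5
N=3: ŷ = 4 + 1.9·3 = 9.7; r = 10.2 − 9.7 = 0.5
N=5: ŷ = 4 + 1.9·5 = 13.5; r = 12 − 13.5 = -1.5
N=6: ŷ = 4 + 1.9·6 = 15.4; r = 17.4 − 15.4 = 2
N=10: ŷ = 4 + 1.9·10 = 23; r = 21.5 − 23 = -1.5
N=12: ŷ = 4 + 1.9·12 = 26.8; r = 27.8 − 26.8 = 1
Signs: + − + − + − +
Runs: +×1, −×1, +×1, −×1, +×1, −×1, +×1 → 7

7 runs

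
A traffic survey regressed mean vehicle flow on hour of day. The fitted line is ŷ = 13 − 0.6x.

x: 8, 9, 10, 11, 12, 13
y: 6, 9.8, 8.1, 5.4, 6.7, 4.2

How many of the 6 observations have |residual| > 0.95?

5

x=8: ŷ = 13 − 0.6·8 = 8.2; r = 6 − 8.2 = -2.2
x=9: ŷ = 13 − 0.6·9 = 7.6; r = 9.8 − 7.6 = 2.2
x=10: ŷ = 13 − 0.6·10 = 7; r = 8.1 − 7 = 1.1
x=11: ŷ = 13 − 0.6·11 = 6.4; r = 5.4 − 6.4 = -1
x=12: ŷ = 13 − 0.6·12 = 5.8; r = 6.7 − 5.8 = 0.9
x=13: ŷ = 13 − 0.6·13 = 5.2; r = 4.2 − 5.2 = -1
|r| > 0.95: x=8 (|r|=2.2), x=9 (|r|=2.2), x=10 (|r|=1.1), x=11 (|r|=1), x=13 (|r|=1) → 5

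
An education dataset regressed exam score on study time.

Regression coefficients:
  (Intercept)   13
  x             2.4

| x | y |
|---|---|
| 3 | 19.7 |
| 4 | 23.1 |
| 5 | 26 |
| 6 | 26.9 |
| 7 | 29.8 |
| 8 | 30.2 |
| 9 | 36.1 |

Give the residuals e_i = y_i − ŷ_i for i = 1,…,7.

x=3: ŷ = 13 + 2.4·3 = 20.2; e = 19.7 − 20.2 = -0.5
x=4: ŷ = 13 + 2.4·4 = 22.6; e = 23.1 − 22.6 = 0.5
x=5: ŷ = 13 + 2.4·5 = 25; e = 26 − 25 = 1
x=6: ŷ = 13 + 2.4·6 = 27.4; e = 26.9 − 27.4 = -0.5
x=7: ŷ = 13 + 2.4·7 = 29.8; e = 29.8 − 29.8 = 0
x=8: ŷ = 13 + 2.4·8 = 32.2; e = 30.2 − 32.2 = -2
x=9: ŷ = 13 + 2.4·9 = 34.6; e = 36.1 − 34.6 = 1.5

-0.5, 0.5, 1, -0.5, 0, -2, 1.5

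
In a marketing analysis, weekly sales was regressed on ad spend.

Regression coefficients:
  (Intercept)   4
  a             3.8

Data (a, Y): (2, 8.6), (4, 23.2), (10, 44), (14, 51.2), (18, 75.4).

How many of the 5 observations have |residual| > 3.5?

2

a=2: Ŷ = 4 + 3.8·2 = 11.6; r = 8.6 − 11.6 = -3
a=4: Ŷ = 4 + 3.8·4 = 19.2; r = 23.2 − 19.2 = 4
a=10: Ŷ = 4 + 3.8·10 = 42; r = 44 − 42 = 2
a=14: Ŷ = 4 + 3.8·14 = 57.2; r = 51.2 − 57.2 = -6
a=18: Ŷ = 4 + 3.8·18 = 72.4; r = 75.4 − 72.4 = 3
|r| > 3.5: a=4 (|r|=4), a=14 (|r|=6) → 2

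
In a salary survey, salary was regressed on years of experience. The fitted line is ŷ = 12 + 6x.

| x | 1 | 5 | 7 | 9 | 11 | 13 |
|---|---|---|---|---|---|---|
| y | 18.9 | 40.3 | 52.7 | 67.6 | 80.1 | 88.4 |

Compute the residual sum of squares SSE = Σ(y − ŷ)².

SSE = 14.92

x=1: ŷ = 12 + 6·1 = 18; r = 18.9 − 18 = 0.9
x=5: ŷ = 12 + 6·5 = 42; r = 40.3 − 42 = -1.7
x=7: ŷ = 12 + 6·7 = 54; r = 52.7 − 54 = -1.3
x=9: ŷ = 12 + 6·9 = 66; r = 67.6 − 66 = 1.6
x=11: ŷ = 12 + 6·11 = 78; r = 80.1 − 78 = 2.1
x=13: ŷ = 12 + 6·13 = 90; r = 88.4 − 90 = -1.6
SSE = 0.81 + 2.89 + 1.69 + 2.56 + 4.41 + 2.56 = 14.92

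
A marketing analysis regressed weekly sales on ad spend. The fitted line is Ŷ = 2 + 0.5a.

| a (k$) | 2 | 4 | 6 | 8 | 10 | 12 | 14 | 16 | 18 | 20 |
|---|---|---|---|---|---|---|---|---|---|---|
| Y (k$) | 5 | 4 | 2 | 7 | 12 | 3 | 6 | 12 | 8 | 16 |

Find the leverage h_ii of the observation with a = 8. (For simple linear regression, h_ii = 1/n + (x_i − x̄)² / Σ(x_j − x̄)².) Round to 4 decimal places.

ā = (2 + 4 + 6 + 8 + 10 + 12 + 14 + 16 + 18 + 20)/10 = 11
Σ(a − ā)² = 81 + 49 + 25 + 9 + 1 + 1 + 9 + 25 + 49 + 81 = 330
h = 1/10 + (-3)²/330 = 0.1 + 0.0272727 = 0.1273

h = 0.1273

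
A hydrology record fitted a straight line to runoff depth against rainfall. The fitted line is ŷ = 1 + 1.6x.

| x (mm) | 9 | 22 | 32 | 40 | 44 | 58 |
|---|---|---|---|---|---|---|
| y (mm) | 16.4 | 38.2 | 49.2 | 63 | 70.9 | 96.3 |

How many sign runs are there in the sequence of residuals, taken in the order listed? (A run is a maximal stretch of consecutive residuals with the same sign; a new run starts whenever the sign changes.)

3 runs

x=9: ŷ = 1 + 1.6·9 = 15.4; r = 16.4 − 15.4 = 1
x=22: ŷ = 1 + 1.6·22 = 36.2; r = 38.2 − 36.2 = 2
x=32: ŷ = 1 + 1.6·32 = 52.2; r = 49.2 − 52.2 = -3
x=40: ŷ = 1 + 1.6·40 = 65; r = 63 − 65 = -2
x=44: ŷ = 1 + 1.6·44 = 71.4; r = 70.9 − 71.4 = -0.5
x=58: ŷ = 1 + 1.6·58 = 93.8; r = 96.3 − 93.8 = 2.5
Signs: + + − − − +
Runs: +×2, −×3, +×1 → 3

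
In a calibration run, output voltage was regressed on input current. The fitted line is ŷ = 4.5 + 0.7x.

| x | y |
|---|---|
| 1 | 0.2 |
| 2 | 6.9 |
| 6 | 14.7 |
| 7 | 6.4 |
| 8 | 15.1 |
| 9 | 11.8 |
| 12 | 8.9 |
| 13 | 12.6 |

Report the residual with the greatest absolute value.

x=1: ŷ = 4.5 + 0.7·1 = 5.2; e = 0.2 − 5.2 = -5
x=2: ŷ = 4.5 + 0.7·2 = 5.9; e = 6.9 − 5.9 = 1
x=6: ŷ = 4.5 + 0.7·6 = 8.7; e = 14.7 − 8.7 = 6
x=7: ŷ = 4.5 + 0.7·7 = 9.4; e = 6.4 − 9.4 = -3
x=8: ŷ = 4.5 + 0.7·8 = 10.1; e = 15.1 − 10.1 = 5
x=9: ŷ = 4.5 + 0.7·9 = 10.8; e = 11.8 − 10.8 = 1
x=12: ŷ = 4.5 + 0.7·12 = 12.9; e = 8.9 − 12.9 = -4
x=13: ŷ = 4.5 + 0.7·13 = 13.6; e = 12.6 − 13.6 = -1
Largest |e| is 6 at x = 6, residual 6.

e = 6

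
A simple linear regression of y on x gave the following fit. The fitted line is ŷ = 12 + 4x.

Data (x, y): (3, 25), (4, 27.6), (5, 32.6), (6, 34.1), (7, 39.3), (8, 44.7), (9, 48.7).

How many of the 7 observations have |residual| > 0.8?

x=3: ŷ = 12 + 4·3 = 24; e = 25 − 24 = 1
x=4: ŷ = 12 + 4·4 = 28; e = 27.6 − 28 = -0.4
x=5: ŷ = 12 + 4·5 = 32; e = 32.6 − 32 = 0.6
x=6: ŷ = 12 + 4·6 = 36; e = 34.1 − 36 = -1.9
x=7: ŷ = 12 + 4·7 = 40; e = 39.3 − 40 = -0.7
x=8: ŷ = 12 + 4·8 = 44; e = 44.7 − 44 = 0.7
x=9: ŷ = 12 + 4·9 = 48; e = 48.7 − 48 = 0.7
|e| > 0.8: x=3 (|e|=1), x=6 (|e|=1.9) → 2

2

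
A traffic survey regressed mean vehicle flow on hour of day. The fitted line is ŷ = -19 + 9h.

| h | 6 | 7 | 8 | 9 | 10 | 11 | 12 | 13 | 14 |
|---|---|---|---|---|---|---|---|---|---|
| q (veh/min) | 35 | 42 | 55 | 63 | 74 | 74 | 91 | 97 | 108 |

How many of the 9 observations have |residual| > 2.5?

2

h=6: ŷ = -19 + 9·6 = 35; e = 35 − 35 = 0
h=7: ŷ = -19 + 9·7 = 44; e = 42 − 44 = -2
h=8: ŷ = -19 + 9·8 = 53; e = 55 − 53 = 2
h=9: ŷ = -19 + 9·9 = 62; e = 63 − 62 = 1
h=10: ŷ = -19 + 9·10 = 71; e = 74 − 71 = 3
h=11: ŷ = -19 + 9·11 = 80; e = 74 − 80 = -6
h=12: ŷ = -19 + 9·12 = 89; e = 91 − 89 = 2
h=13: ŷ = -19 + 9·13 = 98; e = 97 − 98 = -1
h=14: ŷ = -19 + 9·14 = 107; e = 108 − 107 = 1
|e| > 2.5: h=10 (|e|=3), h=11 (|e|=6) → 2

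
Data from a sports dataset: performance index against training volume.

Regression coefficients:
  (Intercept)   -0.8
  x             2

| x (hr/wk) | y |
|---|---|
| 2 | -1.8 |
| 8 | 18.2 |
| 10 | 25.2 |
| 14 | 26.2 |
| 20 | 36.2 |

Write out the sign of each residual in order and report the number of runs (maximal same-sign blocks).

3 runs

x=2: ŷ = -0.8 + 2·2 = 3.2; r = -1.8 − 3.2 = -5
x=8: ŷ = -0.8 + 2·8 = 15.2; r = 18.2 − 15.2 = 3
x=10: ŷ = -0.8 + 2·10 = 19.2; r = 25.2 − 19.2 = 6
x=14: ŷ = -0.8 + 2·14 = 27.2; r = 26.2 − 27.2 = -1
x=20: ŷ = -0.8 + 2·20 = 39.2; r = 36.2 − 39.2 = -3
Signs: − + + − −
Runs: −×1, +×2, −×2 → 3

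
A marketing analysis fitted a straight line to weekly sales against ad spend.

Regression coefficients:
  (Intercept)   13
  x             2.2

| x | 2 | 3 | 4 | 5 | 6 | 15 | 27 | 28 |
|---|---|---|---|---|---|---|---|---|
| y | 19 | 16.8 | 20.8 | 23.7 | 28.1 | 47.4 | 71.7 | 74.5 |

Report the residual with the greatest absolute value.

x=2: ŷ = 13 + 2.2·2 = 17.4; r = 19 − 17.4 = 1.6
x=3: ŷ = 13 + 2.2·3 = 19.6; r = 16.8 − 19.6 = -2.8
x=4: ŷ = 13 + 2.2·4 = 21.8; r = 20.8 − 21.8 = -1
x=5: ŷ = 13 + 2.2·5 = 24; r = 23.7 − 24 = -0.3
x=6: ŷ = 13 + 2.2·6 = 26.2; r = 28.1 − 26.2 = 1.9
x=15: ŷ = 13 + 2.2·15 = 46; r = 47.4 − 46 = 1.4
x=27: ŷ = 13 + 2.2·27 = 72.4; r = 71.7 − 72.4 = -0.7
x=28: ŷ = 13 + 2.2·28 = 74.6; r = 74.5 − 74.6 = -0.1
Largest |r| is 2.8 at x = 3, residual -2.8.

r = -2.8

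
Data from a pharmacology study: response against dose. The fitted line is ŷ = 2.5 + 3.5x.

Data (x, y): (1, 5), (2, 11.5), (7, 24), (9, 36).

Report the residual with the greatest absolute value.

e = -3

x=1: ŷ = 2.5 + 3.5·1 = 6; e = 5 − 6 = -1
x=2: ŷ = 2.5 + 3.5·2 = 9.5; e = 11.5 − 9.5 = 2
x=7: ŷ = 2.5 + 3.5·7 = 27; e = 24 − 27 = -3
x=9: ŷ = 2.5 + 3.5·9 = 34; e = 36 − 34 = 2
Largest |e| is 3 at x = 7, residual -3.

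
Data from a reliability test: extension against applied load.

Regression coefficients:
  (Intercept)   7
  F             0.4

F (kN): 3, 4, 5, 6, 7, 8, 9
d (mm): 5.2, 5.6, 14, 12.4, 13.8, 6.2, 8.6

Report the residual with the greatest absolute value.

F=3: ŷ = 7 + 0.4·3 = 8.2; e = 5.2 − 8.2 = -3
F=4: ŷ = 7 + 0.4·4 = 8.6; e = 5.6 − 8.6 = -3
F=5: ŷ = 7 + 0.4·5 = 9; e = 14 − 9 = 5
F=6: ŷ = 7 + 0.4·6 = 9.4; e = 12.4 − 9.4 = 3
F=7: ŷ = 7 + 0.4·7 = 9.8; e = 13.8 − 9.8 = 4
F=8: ŷ = 7 + 0.4·8 = 10.2; e = 6.2 − 10.2 = -4
F=9: ŷ = 7 + 0.4·9 = 10.6; e = 8.6 − 10.6 = -2
Largest |e| is 5 at F = 5, residual 5.

e = 5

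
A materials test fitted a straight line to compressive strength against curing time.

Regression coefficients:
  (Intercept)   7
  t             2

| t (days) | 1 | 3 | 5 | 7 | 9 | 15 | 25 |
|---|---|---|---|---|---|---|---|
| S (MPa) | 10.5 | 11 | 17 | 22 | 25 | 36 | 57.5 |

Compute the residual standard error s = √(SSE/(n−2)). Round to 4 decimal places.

t=1: ŷ = 7 + 2·1 = 9; r = 10.5 − 9 = 1.5
t=3: ŷ = 7 + 2·3 = 13; r = 11 − 13 = -2
t=5: ŷ = 7 + 2·5 = 17; r = 17 − 17 = 0
t=7: ŷ = 7 + 2·7 = 21; r = 22 − 21 = 1
t=9: ŷ = 7 + 2·9 = 25; r = 25 − 25 = 0
t=15: ŷ = 7 + 2·15 = 37; r = 36 − 37 = -1
t=25: ŷ = 7 + 2·25 = 57; r = 57.5 − 57 = 0.5
SSE = 2.25 + 4 + 0 + 1 + 0 + 1 + 0.25 = 8.5
s = √(8.5/5) = √1.7 ≈ 1.3038

s = 1.3038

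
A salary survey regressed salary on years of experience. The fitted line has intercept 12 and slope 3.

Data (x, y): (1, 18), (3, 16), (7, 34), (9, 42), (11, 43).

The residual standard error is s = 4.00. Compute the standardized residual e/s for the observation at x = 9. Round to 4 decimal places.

ŷ = 12 + 3·9 = 39
e = 42 − 39 = 3
e/s = 3 / 4.00 = 0.7500

0.7500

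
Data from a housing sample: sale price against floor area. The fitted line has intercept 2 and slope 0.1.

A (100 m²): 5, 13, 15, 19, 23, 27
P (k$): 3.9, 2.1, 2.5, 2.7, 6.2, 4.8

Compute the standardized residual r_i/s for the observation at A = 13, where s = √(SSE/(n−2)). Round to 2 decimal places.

A=5: P̂ = 2 + 0.1·5 = 2.5; r = 3.9 − 2.5 = 1.4
A=13: P̂ = 2 + 0.1·13 = 3.3; r = 2.1 − 3.3 = -1.2
A=15: P̂ = 2 + 0.1·15 = 3.5; r = 2.5 − 3.5 = -1
A=19: P̂ = 2 + 0.1·19 = 3.9; r = 2.7 − 3.9 = -1.2
A=23: P̂ = 2 + 0.1·23 = 4.3; r = 6.2 − 4.3 = 1.9
A=27: P̂ = 2 + 0.1·27 = 4.7; r = 4.8 − 4.7 = 0.1
SSE = 1.96 + 1.44 + 1 + 1.44 + 3.61 + 0.01 = 9.46
s = √(9.46/4) = 1.53786
r/s = -1.2 / 1.53786 = -0.78

-0.78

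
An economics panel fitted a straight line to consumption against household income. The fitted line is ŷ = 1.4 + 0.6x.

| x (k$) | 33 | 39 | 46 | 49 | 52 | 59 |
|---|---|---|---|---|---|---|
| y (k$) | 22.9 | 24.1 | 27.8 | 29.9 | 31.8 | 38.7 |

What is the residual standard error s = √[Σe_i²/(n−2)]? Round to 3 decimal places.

x=33: ŷ = 1.4 + 0.6·33 = 21.2; e = 22.9 − 21.2 = 1.7
x=39: ŷ = 1.4 + 0.6·39 = 24.8; e = 24.1 − 24.8 = -0.7
x=46: ŷ = 1.4 + 0.6·46 = 29; e = 27.8 − 29 = -1.2
x=49: ŷ = 1.4 + 0.6·49 = 30.8; e = 29.9 − 30.8 = -0.9
x=52: ŷ = 1.4 + 0.6·52 = 32.6; e = 31.8 − 32.6 = -0.8
x=59: ŷ = 1.4 + 0.6·59 = 36.8; e = 38.7 − 36.8 = 1.9
SSE = 2.89 + 0.49 + 1.44 + 0.81 + 0.64 + 3.61 = 9.88
s = √(9.88/4) = √2.47 ≈ 1.572

s = 1.572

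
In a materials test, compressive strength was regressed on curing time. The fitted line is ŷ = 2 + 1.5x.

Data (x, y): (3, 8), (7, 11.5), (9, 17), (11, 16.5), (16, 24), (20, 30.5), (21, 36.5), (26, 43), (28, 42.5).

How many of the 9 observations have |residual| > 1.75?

x=3: ŷ = 2 + 1.5·3 = 6.5; r = 8 − 6.5 = 1.5
x=7: ŷ = 2 + 1.5·7 = 12.5; r = 11.5 − 12.5 = -1
x=9: ŷ = 2 + 1.5·9 = 15.5; r = 17 − 15.5 = 1.5
x=11: ŷ = 2 + 1.5·11 = 18.5; r = 16.5 − 18.5 = -2
x=16: ŷ = 2 + 1.5·16 = 26; r = 24 − 26 = -2
x=20: ŷ = 2 + 1.5·20 = 32; r = 30.5 − 32 = -1.5
x=21: ŷ = 2 + 1.5·21 = 33.5; r = 36.5 − 33.5 = 3
x=26: ŷ = 2 + 1.5·26 = 41; r = 43 − 41 = 2
x=28: ŷ = 2 + 1.5·28 = 44; r = 42.5 − 44 = -1.5
|r| > 1.75: x=11 (|r|=2), x=16 (|r|=2), x=21 (|r|=3), x=26 (|r|=2) → 4

4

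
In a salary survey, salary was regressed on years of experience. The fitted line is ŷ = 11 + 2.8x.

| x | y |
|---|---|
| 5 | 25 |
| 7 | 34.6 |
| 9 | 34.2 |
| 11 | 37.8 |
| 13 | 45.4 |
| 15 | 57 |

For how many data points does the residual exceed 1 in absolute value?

5

x=5: ŷ = 11 + 2.8·5 = 25; e = 25 − 25 = 0
x=7: ŷ = 11 + 2.8·7 = 30.6; e = 34.6 − 30.6 = 4
x=9: ŷ = 11 + 2.8·9 = 36.2; e = 34.2 − 36.2 = -2
x=11: ŷ = 11 + 2.8·11 = 41.8; e = 37.8 − 41.8 = -4
x=13: ŷ = 11 + 2.8·13 = 47.4; e = 45.4 − 47.4 = -2
x=15: ŷ = 11 + 2.8·15 = 53; e = 57 − 53 = 4
|e| > 1: x=7 (|e|=4), x=9 (|e|=2), x=11 (|e|=4), x=13 (|e|=2), x=15 (|e|=4) → 5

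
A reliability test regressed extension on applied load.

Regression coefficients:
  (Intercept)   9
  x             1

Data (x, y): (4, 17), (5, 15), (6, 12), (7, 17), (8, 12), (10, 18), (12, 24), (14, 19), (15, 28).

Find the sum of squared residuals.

SSE = 94

x=4: ŷ = 9 + 4 = 13; r = 17 − 13 = 4
x=5: ŷ = 9 + 5 = 14; r = 15 − 14 = 1
x=6: ŷ = 9 + 6 = 15; r = 12 − 15 = -3
x=7: ŷ = 9 + 7 = 16; r = 17 − 16 = 1
x=8: ŷ = 9 + 8 = 17; r = 12 − 17 = -5
x=10: ŷ = 9 + 10 = 19; r = 18 − 19 = -1
x=12: ŷ = 9 + 12 = 21; r = 24 − 21 = 3
x=14: ŷ = 9 + 14 = 23; r = 19 − 23 = -4
x=15: ŷ = 9 + 15 = 24; r = 28 − 24 = 4
SSE = 16 + 1 + 9 + 1 + 25 + 1 + 9 + 16 + 16 = 94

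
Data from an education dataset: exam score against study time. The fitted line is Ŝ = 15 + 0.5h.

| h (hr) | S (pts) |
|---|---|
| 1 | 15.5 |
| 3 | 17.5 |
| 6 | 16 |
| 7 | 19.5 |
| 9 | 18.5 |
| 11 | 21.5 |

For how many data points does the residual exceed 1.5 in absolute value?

h=1: Ŝ = 15 + 0.5·1 = 15.5; e = 15.5 − 15.5 = 0
h=3: Ŝ = 15 + 0.5·3 = 16.5; e = 17.5 − 16.5 = 1
h=6: Ŝ = 15 + 0.5·6 = 18; e = 16 − 18 = -2
h=7: Ŝ = 15 + 0.5·7 = 18.5; e = 19.5 − 18.5 = 1
h=9: Ŝ = 15 + 0.5·9 = 19.5; e = 18.5 − 19.5 = -1
h=11: Ŝ = 15 + 0.5·11 = 20.5; e = 21.5 − 20.5 = 1
|e| > 1.5: h=6 (|e|=2) → 1

1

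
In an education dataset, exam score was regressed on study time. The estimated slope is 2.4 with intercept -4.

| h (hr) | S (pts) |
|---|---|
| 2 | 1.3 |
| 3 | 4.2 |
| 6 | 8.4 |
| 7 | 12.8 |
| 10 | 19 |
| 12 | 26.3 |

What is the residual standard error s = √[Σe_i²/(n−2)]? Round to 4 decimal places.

s = 1.4577

h=2: Ŝ = -4 + 2.4·2 = 0.8; e = 1.3 − 0.8 = 0.5
h=3: Ŝ = -4 + 2.4·3 = 3.2; e = 4.2 − 3.2 = 1
h=6: Ŝ = -4 + 2.4·6 = 10.4; e = 8.4 − 10.4 = -2
h=7: Ŝ = -4 + 2.4·7 = 12.8; e = 12.8 − 12.8 = 0
h=10: Ŝ = -4 + 2.4·10 = 20; e = 19 − 20 = -1
h=12: Ŝ = -4 + 2.4·12 = 24.8; e = 26.3 − 24.8 = 1.5
SSE = 0.25 + 1 + 4 + 0 + 1 + 2.25 = 8.5
s = √(8.5/4) = √2.125 ≈ 1.4577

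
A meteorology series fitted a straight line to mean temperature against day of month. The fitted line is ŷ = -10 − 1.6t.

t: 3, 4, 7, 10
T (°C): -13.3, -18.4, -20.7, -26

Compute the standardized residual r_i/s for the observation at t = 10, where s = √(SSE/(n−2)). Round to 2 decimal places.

t=3: ŷ = -10 − 1.6·3 = -14.8; r = -13.3 − (-14.8) = 1.5
t=4: ŷ = -10 − 1.6·4 = -16.4; r = -18.4 − (-16.4) = -2
t=7: ŷ = -10 − 1.6·7 = -21.2; r = -20.7 − (-21.2) = 0.5
t=10: ŷ = -10 − 1.6·10 = -26; r = -26 − (-26) = 0
SSE = 2.25 + 4 + 0.25 + 0 = 6.5
s = √(6.5/2) = 1.80278
r/s = 0 / 1.80278 = 0.00

0.00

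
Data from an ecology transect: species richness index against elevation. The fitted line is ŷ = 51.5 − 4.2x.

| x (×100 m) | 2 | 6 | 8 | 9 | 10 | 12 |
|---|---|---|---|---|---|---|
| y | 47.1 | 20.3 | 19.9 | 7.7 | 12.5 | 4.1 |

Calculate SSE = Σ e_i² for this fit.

SSE = 110

x=2: ŷ = 51.5 − 4.2·2 = 43.1; e = 47.1 − 43.1 = 4
x=6: ŷ = 51.5 − 4.2·6 = 26.3; e = 20.3 − 26.3 = -6
x=8: ŷ = 51.5 − 4.2·8 = 17.9; e = 19.9 − 17.9 = 2
x=9: ŷ = 51.5 − 4.2·9 = 13.7; e = 7.7 − 13.7 = -6
x=10: ŷ = 51.5 − 4.2·10 = 9.5; e = 12.5 − 9.5 = 3
x=12: ŷ = 51.5 − 4.2·12 = 1.1; e = 4.1 − 1.1 = 3
SSE = 16 + 36 + 4 + 36 + 9 + 9 = 110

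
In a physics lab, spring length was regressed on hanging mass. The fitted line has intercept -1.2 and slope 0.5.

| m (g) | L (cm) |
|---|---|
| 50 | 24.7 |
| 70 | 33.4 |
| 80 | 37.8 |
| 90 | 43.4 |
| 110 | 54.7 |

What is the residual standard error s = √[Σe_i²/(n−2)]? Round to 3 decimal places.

s = 0.990

m=50: ŷ = -1.2 + 0.5·50 = 23.8; e = 24.7 − 23.8 = 0.9
m=70: ŷ = -1.2 + 0.5·70 = 33.8; e = 33.4 − 33.8 = -0.4
m=80: ŷ = -1.2 + 0.5·80 = 38.8; e = 37.8 − 38.8 = -1
m=90: ŷ = -1.2 + 0.5·90 = 43.8; e = 43.4 − 43.8 = -0.4
m=110: ŷ = -1.2 + 0.5·110 = 53.8; e = 54.7 − 53.8 = 0.9
SSE = 0.81 + 0.16 + 1 + 0.16 + 0.81 = 2.94
s = √(2.94/3) = √0.98 ≈ 0.990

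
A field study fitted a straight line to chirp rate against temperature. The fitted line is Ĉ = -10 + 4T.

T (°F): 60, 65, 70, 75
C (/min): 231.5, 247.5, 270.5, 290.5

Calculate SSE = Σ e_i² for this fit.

T=60: Ĉ = -10 + 4·60 = 230; e = 231.5 − 230 = 1.5
T=65: Ĉ = -10 + 4·65 = 250; e = 247.5 − 250 = -2.5
T=70: Ĉ = -10 + 4·70 = 270; e = 270.5 − 270 = 0.5
T=75: Ĉ = -10 + 4·75 = 290; e = 290.5 − 290 = 0.5
SSE = 2.25 + 6.25 + 0.25 + 0.25 = 9

SSE = 9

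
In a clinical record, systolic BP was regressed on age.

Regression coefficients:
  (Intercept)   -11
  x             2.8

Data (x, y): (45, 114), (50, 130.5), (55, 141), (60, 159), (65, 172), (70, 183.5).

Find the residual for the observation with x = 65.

r = 1

ŷ = -11 + 2.8·65 = 171
r = 172 − 171 = 1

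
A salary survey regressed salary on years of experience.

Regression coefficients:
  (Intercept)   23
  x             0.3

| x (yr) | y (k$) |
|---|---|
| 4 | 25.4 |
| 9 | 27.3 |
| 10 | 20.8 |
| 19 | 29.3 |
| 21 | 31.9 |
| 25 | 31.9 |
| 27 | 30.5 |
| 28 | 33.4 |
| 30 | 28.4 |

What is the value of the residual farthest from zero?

x=4: ŷ = 23 + 0.3·4 = 24.2; r = 25.4 − 24.2 = 1.2
x=9: ŷ = 23 + 0.3·9 = 25.7; r = 27.3 − 25.7 = 1.6
x=10: ŷ = 23 + 0.3·10 = 26; r = 20.8 − 26 = -5.2
x=19: ŷ = 23 + 0.3·19 = 28.7; r = 29.3 − 28.7 = 0.6
x=21: ŷ = 23 + 0.3·21 = 29.3; r = 31.9 − 29.3 = 2.6
x=25: ŷ = 23 + 0.3·25 = 30.5; r = 31.9 − 30.5 = 1.4
x=27: ŷ = 23 + 0.3·27 = 31.1; r = 30.5 − 31.1 = -0.6
x=28: ŷ = 23 + 0.3·28 = 31.4; r = 33.4 − 31.4 = 2
x=30: ŷ = 23 + 0.3·30 = 32; r = 28.4 − 32 = -3.6
Largest |r| is 5.2 at x = 10, residual -5.2.

r = -5.2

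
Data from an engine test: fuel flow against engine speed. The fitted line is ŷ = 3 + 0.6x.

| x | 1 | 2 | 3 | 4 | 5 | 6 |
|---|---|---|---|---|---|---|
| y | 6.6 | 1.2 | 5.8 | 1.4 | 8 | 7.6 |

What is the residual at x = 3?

ŷ = 3 + 0.6·3 = 4.8
r = 5.8 − 4.8 = 1

r = 1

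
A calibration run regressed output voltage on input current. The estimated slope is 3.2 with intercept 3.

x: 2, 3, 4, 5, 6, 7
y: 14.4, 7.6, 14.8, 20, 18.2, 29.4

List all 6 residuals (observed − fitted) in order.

x=2: ŷ = 3 + 3.2·2 = 9.4; e = 14.4 − 9.4 = 5
x=3: ŷ = 3 + 3.2·3 = 12.6; e = 7.6 − 12.6 = -5
x=4: ŷ = 3 + 3.2·4 = 15.8; e = 14.8 − 15.8 = -1
x=5: ŷ = 3 + 3.2·5 = 19; e = 20 − 19 = 1
x=6: ŷ = 3 + 3.2·6 = 22.2; e = 18.2 − 22.2 = -4
x=7: ŷ = 3 + 3.2·7 = 25.4; e = 29.4 − 25.4 = 4

5, -5, -1, 1, -4, 4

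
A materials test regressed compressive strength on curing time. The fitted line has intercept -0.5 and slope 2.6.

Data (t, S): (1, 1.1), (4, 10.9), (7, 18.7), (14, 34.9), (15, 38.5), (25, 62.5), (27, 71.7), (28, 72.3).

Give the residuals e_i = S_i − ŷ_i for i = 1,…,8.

t=1: ŷ = -0.5 + 2.6·1 = 2.1; e = 1.1 − 2.1 = -1
t=4: ŷ = -0.5 + 2.6·4 = 9.9; e = 10.9 − 9.9 = 1
t=7: ŷ = -0.5 + 2.6·7 = 17.7; e = 18.7 − 17.7 = 1
t=14: ŷ = -0.5 + 2.6·14 = 35.9; e = 34.9 − 35.9 = -1
t=15: ŷ = -0.5 + 2.6·15 = 38.5; e = 38.5 − 38.5 = 0
t=25: ŷ = -0.5 + 2.6·25 = 64.5; e = 62.5 − 64.5 = -2
t=27: ŷ = -0.5 + 2.6·27 = 69.7; e = 71.7 − 69.7 = 2
t=28: ŷ = -0.5 + 2.6·28 = 72.3; e = 72.3 − 72.3 = 0

-1, 1, 1, -1, 0, -2, 2, 0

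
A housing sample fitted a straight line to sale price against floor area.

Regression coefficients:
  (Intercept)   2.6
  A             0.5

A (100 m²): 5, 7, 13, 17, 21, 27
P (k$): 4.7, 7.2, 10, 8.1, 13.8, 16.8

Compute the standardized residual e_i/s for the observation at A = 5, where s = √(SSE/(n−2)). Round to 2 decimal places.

-0.23

A=5: ŷ = 2.6 + 0.5·5 = 5.1; e = 4.7 − 5.1 = -0.4
A=7: ŷ = 2.6 + 0.5·7 = 6.1; e = 7.2 − 6.1 = 1.1
A=13: ŷ = 2.6 + 0.5·13 = 9.1; e = 10 − 9.1 = 0.9
A=17: ŷ = 2.6 + 0.5·17 = 11.1; e = 8.1 − 11.1 = -3
A=21: ŷ = 2.6 + 0.5·21 = 13.1; e = 13.8 − 13.1 = 0.7
A=27: ŷ = 2.6 + 0.5·27 = 16.1; e = 16.8 − 16.1 = 0.7
SSE = 0.16 + 1.21 + 0.81 + 9 + 0.49 + 0.49 = 12.16
s = √(12.16/4) = 1.74356
e/s = -0.4 / 1.74356 = -0.23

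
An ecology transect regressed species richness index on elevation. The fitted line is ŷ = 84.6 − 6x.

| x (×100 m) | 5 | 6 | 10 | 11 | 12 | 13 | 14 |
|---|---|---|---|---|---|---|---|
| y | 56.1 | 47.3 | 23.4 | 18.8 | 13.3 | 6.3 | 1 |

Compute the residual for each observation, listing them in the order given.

x=5: ŷ = 84.6 − 6·5 = 54.6; e = 56.1 − 54.6 = 1.5
x=6: ŷ = 84.6 − 6·6 = 48.6; e = 47.3 − 48.6 = -1.3
x=10: ŷ = 84.6 − 6·10 = 24.6; e = 23.4 − 24.6 = -1.2
x=11: ŷ = 84.6 − 6·11 = 18.6; e = 18.8 − 18.6 = 0.2
x=12: ŷ = 84.6 − 6·12 = 12.6; e = 13.3 − 12.6 = 0.7
x=13: ŷ = 84.6 − 6·13 = 6.6; e = 6.3 − 6.6 = -0.3
x=14: ŷ = 84.6 − 6·14 = 0.6; e = 1 − 0.6 = 0.4

1.5, -1.3, -1.2, 0.2, 0.7, -0.3, 0.4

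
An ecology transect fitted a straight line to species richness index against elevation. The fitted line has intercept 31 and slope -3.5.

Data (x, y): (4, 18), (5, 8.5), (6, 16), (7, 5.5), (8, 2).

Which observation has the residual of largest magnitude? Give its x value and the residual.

x=4: ŷ = 31 − 3.5·4 = 17; r = 18 − 17 = 1
x=5: ŷ = 31 − 3.5·5 = 13.5; r = 8.5 − 13.5 = -5
x=6: ŷ = 31 − 3.5·6 = 10; r = 16 − 10 = 6
x=7: ŷ = 31 − 3.5·7 = 6.5; r = 5.5 − 6.5 = -1
x=8: ŷ = 31 − 3.5·8 = 3; r = 2 − 3 = -1
Largest |r| is 6 at x = 6, residual 6.

x = 6, r = 6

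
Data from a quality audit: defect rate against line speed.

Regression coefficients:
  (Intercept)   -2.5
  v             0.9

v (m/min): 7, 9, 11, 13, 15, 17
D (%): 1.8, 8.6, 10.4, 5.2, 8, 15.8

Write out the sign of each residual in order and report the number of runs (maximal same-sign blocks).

4 runs

v=7: D̂ = -2.5 + 0.9·7 = 3.8; e = 1.8 − 3.8 = -2
v=9: D̂ = -2.5 + 0.9·9 = 5.6; e = 8.6 − 5.6 = 3
v=11: D̂ = -2.5 + 0.9·11 = 7.4; e = 10.4 − 7.4 = 3
v=13: D̂ = -2.5 + 0.9·13 = 9.2; e = 5.2 − 9.2 = -4
v=15: D̂ = -2.5 + 0.9·15 = 11; e = 8 − 11 = -3
v=17: D̂ = -2.5 + 0.9·17 = 12.8; e = 15.8 − 12.8 = 3
Signs: − + + − − +
Runs: −×1, +×2, −×2, +×1 → 4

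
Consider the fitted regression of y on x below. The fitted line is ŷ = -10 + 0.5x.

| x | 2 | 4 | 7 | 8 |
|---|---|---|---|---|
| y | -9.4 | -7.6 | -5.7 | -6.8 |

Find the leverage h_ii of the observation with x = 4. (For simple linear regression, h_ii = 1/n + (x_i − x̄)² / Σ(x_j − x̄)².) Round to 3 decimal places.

x̄ = (2 + 4 + 7 + 8)/4 = 5.25
Σ(x − x̄)² = 10.5625 + 1.5625 + 3.0625 + 7.5625 = 22.75
h = 1/4 + (-1.25)²/22.75 = 0.25 + 0.0686813 = 0.319

h = 0.319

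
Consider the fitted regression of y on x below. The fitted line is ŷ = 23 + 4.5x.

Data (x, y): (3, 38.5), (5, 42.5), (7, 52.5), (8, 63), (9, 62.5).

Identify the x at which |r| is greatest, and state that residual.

x = 8, r = 4

x=3: ŷ = 23 + 4.5·3 = 36.5; r = 38.5 − 36.5 = 2
x=5: ŷ = 23 + 4.5·5 = 45.5; r = 42.5 − 45.5 = -3
x=7: ŷ = 23 + 4.5·7 = 54.5; r = 52.5 − 54.5 = -2
x=8: ŷ = 23 + 4.5·8 = 59; r = 63 − 59 = 4
x=9: ŷ = 23 + 4.5·9 = 63.5; r = 62.5 − 63.5 = -1
Largest |r| is 4 at x = 8, residual 4.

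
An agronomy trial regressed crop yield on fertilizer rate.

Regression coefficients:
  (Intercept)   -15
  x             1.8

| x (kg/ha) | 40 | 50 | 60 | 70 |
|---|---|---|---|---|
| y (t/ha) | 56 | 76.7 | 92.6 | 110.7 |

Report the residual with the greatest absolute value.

x=40: ŷ = -15 + 1.8·40 = 57; e = 56 − 57 = -1
x=50: ŷ = -15 + 1.8·50 = 75; e = 76.7 − 75 = 1.7
x=60: ŷ = -15 + 1.8·60 = 93; e = 92.6 − 93 = -0.4
x=70: ŷ = -15 + 1.8·70 = 111; e = 110.7 − 111 = -0.3
Largest |e| is 1.7 at x = 50, residual 1.7.

e = 1.7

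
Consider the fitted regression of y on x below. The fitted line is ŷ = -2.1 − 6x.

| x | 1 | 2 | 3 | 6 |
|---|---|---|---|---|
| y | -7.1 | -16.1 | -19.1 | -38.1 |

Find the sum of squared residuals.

x=1: ŷ = -2.1 − 6·1 = -8.1; e = -7.1 − (-8.1) = 1
x=2: ŷ = -2.1 − 6·2 = -14.1; e = -16.1 − (-14.1) = -2
x=3: ŷ = -2.1 − 6·3 = -20.1; e = -19.1 − (-20.1) = 1
x=6: ŷ = -2.1 − 6·6 = -38.1; e = -38.1 − (-38.1) = 0
SSE = 1 + 4 + 1 + 0 = 6

SSE = 6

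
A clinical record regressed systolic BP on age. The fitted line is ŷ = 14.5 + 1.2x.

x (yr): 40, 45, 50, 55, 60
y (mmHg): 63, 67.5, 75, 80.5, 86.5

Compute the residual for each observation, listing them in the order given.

0.5, -1, 0.5, 0, 0

x=40: ŷ = 14.5 + 1.2·40 = 62.5; e = 63 − 62.5 = 0.5
x=45: ŷ = 14.5 + 1.2·45 = 68.5; e = 67.5 − 68.5 = -1
x=50: ŷ = 14.5 + 1.2·50 = 74.5; e = 75 − 74.5 = 0.5
x=55: ŷ = 14.5 + 1.2·55 = 80.5; e = 80.5 − 80.5 = 0
x=60: ŷ = 14.5 + 1.2·60 = 86.5; e = 86.5 − 86.5 = 0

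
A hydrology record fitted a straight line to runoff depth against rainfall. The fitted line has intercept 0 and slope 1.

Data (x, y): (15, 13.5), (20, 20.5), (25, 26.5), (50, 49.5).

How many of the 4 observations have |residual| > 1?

x=15: ŷ = 15 = 15; r = 13.5 − 15 = -1.5
x=20: ŷ = 20 = 20; r = 20.5 − 20 = 0.5
x=25: ŷ = 25 = 25; r = 26.5 − 25 = 1.5
x=50: ŷ = 50 = 50; r = 49.5 − 50 = -0.5
|r| > 1: x=15 (|r|=1.5), x=25 (|r|=1.5) → 2

2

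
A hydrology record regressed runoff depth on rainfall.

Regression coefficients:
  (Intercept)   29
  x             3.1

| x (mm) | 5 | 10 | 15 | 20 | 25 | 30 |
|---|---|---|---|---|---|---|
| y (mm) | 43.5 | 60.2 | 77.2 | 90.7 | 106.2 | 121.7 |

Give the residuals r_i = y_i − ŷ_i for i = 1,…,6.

-1, 0.2, 1.7, -0.3, -0.3, -0.3

x=5: ŷ = 29 + 3.1·5 = 44.5; r = 43.5 − 44.5 = -1
x=10: ŷ = 29 + 3.1·10 = 60; r = 60.2 − 60 = 0.2
x=15: ŷ = 29 + 3.1·15 = 75.5; r = 77.2 − 75.5 = 1.7
x=20: ŷ = 29 + 3.1·20 = 91; r = 90.7 − 91 = -0.3
x=25: ŷ = 29 + 3.1·25 = 106.5; r = 106.2 − 106.5 = -0.3
x=30: ŷ = 29 + 3.1·30 = 122; r = 121.7 − 122 = -0.3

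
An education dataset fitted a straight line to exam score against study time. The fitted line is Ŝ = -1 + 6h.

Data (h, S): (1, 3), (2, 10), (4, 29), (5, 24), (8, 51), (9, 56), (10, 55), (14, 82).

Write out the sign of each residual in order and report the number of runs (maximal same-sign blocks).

5 runs

h=1: Ŝ = -1 + 6·1 = 5; r = 3 − 5 = -2
h=2: Ŝ = -1 + 6·2 = 11; r = 10 − 11 = -1
h=4: Ŝ = -1 + 6·4 = 23; r = 29 − 23 = 6
h=5: Ŝ = -1 + 6·5 = 29; r = 24 − 29 = -5
h=8: Ŝ = -1 + 6·8 = 47; r = 51 − 47 = 4
h=9: Ŝ = -1 + 6·9 = 53; r = 56 − 53 = 3
h=10: Ŝ = -1 + 6·10 = 59; r = 55 − 59 = -4
h=14: Ŝ = -1 + 6·14 = 83; r = 82 − 83 = -1
Signs: − − + − + + − −
Runs: −×2, +×1, −×1, +×2, −×2 → 5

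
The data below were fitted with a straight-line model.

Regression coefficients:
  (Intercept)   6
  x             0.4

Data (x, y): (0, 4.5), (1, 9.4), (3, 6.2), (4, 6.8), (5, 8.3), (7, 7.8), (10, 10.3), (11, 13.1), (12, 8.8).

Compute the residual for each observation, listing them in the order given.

x=0: ŷ = 6 + 0.4·0 = 6; e = 4.5 − 6 = -1.5
x=1: ŷ = 6 + 0.4·1 = 6.4; e = 9.4 − 6.4 = 3
x=3: ŷ = 6 + 0.4·3 = 7.2; e = 6.2 − 7.2 = -1
x=4: ŷ = 6 + 0.4·4 = 7.6; e = 6.8 − 7.6 = -0.8
x=5: ŷ = 6 + 0.4·5 = 8; e = 8.3 − 8 = 0.3
x=7: ŷ = 6 + 0.4·7 = 8.8; e = 7.8 − 8.8 = -1
x=10: ŷ = 6 + 0.4·10 = 10; e = 10.3 − 10 = 0.3
x=11: ŷ = 6 + 0.4·11 = 10.4; e = 13.1 − 10.4 = 2.7
x=12: ŷ = 6 + 0.4·12 = 10.8; e = 8.8 − 10.8 = -2

-1.5, 3, -1, -0.8, 0.3, -1, 0.3, 2.7, -2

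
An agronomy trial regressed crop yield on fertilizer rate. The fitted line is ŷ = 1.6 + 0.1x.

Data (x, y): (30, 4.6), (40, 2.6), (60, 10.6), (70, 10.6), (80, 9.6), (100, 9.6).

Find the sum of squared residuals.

x=30: ŷ = 1.6 + 0.1·30 = 4.6; e = 4.6 − 4.6 = 0
x=40: ŷ = 1.6 + 0.1·40 = 5.6; e = 2.6 − 5.6 = -3
x=60: ŷ = 1.6 + 0.1·60 = 7.6; e = 10.6 − 7.6 = 3
x=70: ŷ = 1.6 + 0.1·70 = 8.6; e = 10.6 − 8.6 = 2
x=80: ŷ = 1.6 + 0.1·80 = 9.6; e = 9.6 − 9.6 = 0
x=100: ŷ = 1.6 + 0.1·100 = 11.6; e = 9.6 − 11.6 = -2
SSE = 0 + 9 + 9 + 4 + 0 + 4 = 26

SSE = 26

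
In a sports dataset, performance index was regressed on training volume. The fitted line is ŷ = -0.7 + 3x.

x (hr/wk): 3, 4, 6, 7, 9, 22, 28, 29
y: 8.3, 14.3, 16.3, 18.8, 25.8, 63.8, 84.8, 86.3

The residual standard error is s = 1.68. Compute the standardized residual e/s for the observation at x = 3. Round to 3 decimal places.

0.000

ŷ = -0.7 + 3·3 = 8.3
e = 8.3 − 8.3 = 0
e/s = 0 / 1.68 = 0.000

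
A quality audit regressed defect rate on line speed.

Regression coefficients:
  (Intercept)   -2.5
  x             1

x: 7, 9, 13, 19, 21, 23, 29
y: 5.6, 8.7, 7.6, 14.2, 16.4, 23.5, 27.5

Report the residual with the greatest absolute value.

x=7: ŷ = -2.5 + 7 = 4.5; r = 5.6 − 4.5 = 1.1
x=9: ŷ = -2.5 + 9 = 6.5; r = 8.7 − 6.5 = 2.2
x=13: ŷ = -2.5 + 13 = 10.5; r = 7.6 − 10.5 = -2.9
x=19: ŷ = -2.5 + 19 = 16.5; r = 14.2 − 16.5 = -2.3
x=21: ŷ = -2.5 + 21 = 18.5; r = 16.4 − 18.5 = -2.1
x=23: ŷ = -2.5 + 23 = 20.5; r = 23.5 − 20.5 = 3
x=29: ŷ = -2.5 + 29 = 26.5; r = 27.5 − 26.5 = 1
Largest |r| is 3 at x = 23, residual 3.

r = 3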